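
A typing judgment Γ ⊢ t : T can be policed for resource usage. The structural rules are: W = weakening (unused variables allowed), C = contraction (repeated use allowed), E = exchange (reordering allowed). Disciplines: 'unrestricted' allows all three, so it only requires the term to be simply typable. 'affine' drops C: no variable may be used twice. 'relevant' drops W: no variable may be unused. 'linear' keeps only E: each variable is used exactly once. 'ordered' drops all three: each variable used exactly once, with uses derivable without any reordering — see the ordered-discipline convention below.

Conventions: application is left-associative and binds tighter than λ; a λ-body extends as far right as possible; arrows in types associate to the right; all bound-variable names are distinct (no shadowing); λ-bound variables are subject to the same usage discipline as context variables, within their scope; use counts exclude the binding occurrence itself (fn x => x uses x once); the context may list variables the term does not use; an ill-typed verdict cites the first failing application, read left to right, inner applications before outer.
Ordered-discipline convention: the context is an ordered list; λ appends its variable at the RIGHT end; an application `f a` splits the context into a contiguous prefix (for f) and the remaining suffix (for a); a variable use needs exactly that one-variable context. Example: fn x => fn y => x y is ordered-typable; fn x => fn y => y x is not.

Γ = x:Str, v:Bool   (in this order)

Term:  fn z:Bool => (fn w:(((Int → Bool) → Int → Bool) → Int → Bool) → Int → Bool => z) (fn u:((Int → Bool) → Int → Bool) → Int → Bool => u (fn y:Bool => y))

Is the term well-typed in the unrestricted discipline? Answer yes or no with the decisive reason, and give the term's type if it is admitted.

no — the type mismatch rejects it
variable uses: x: 0×; v: 0×; z (bound): 1×; w (bound): 0×; u (bound): 1×; y (bound): 1×
uses in reading order: z, u, y
typing: ill-typed: a function awaiting (Int → Bool) → Int → Bool gets Bool → Bool
all disciplines: ordered ✗ | linear ✗ | affine ✗ | relevant ✗ | unrestricted ✗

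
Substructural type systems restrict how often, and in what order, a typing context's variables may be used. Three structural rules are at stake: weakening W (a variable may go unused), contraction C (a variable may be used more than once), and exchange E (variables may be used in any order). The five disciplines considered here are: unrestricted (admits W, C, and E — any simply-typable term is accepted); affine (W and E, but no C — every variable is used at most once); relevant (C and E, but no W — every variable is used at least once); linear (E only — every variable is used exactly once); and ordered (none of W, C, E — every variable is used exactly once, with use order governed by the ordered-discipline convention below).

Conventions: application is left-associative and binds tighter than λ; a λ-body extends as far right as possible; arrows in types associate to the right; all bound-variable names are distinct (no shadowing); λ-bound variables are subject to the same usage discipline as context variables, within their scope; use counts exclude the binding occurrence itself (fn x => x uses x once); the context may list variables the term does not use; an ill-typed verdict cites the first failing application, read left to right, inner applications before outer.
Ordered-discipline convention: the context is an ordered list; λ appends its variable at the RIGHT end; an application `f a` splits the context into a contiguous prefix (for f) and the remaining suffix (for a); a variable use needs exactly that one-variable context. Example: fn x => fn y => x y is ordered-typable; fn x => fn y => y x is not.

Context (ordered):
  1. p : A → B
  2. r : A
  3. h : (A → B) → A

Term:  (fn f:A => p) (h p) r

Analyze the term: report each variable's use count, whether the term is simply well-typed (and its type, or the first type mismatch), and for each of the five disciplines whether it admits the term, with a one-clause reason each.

use counts: p: 2×, r: 1×, h: 1×, f [bound]: 0×
use order (left to right): p, h, p, r
typing: well-typed at B
ordered: ✗ — p ×2 used more than once (contraction); needs weakening: f unused
linear: ✗ — p ×2 used more than once (contraction); needs weakening: f unused
affine: ✗ — p ×2 used more than once (contraction)
relevant: ✗ — needs weakening: f unused
unrestricted: ✓ — typability at B is all that's needed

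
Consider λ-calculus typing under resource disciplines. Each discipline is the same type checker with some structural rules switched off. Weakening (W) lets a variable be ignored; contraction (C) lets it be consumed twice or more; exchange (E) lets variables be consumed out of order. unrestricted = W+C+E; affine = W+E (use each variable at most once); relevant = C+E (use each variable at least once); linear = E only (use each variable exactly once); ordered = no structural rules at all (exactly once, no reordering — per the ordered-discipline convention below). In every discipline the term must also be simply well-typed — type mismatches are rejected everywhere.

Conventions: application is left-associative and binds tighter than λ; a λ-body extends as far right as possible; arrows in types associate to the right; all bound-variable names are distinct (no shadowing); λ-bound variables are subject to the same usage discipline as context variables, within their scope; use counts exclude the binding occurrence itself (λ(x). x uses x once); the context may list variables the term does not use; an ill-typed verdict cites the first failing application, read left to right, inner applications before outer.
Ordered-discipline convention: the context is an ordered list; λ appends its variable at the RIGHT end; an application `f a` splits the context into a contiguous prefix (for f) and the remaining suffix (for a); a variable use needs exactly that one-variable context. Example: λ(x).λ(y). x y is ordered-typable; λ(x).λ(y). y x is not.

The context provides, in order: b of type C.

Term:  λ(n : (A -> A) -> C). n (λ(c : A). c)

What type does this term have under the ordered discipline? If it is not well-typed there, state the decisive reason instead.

not well-typed under ordered — b left unused
variable uses: b: 0×, n [bound]: 1×, c [bound]: 1×
use order (left to right): n, c
typing: ✓ — ((A -> A) -> C) -> C
all disciplines: ordered ✗ · linear ✗ · affine ✓ · relevant ✗ · unrestricted ✓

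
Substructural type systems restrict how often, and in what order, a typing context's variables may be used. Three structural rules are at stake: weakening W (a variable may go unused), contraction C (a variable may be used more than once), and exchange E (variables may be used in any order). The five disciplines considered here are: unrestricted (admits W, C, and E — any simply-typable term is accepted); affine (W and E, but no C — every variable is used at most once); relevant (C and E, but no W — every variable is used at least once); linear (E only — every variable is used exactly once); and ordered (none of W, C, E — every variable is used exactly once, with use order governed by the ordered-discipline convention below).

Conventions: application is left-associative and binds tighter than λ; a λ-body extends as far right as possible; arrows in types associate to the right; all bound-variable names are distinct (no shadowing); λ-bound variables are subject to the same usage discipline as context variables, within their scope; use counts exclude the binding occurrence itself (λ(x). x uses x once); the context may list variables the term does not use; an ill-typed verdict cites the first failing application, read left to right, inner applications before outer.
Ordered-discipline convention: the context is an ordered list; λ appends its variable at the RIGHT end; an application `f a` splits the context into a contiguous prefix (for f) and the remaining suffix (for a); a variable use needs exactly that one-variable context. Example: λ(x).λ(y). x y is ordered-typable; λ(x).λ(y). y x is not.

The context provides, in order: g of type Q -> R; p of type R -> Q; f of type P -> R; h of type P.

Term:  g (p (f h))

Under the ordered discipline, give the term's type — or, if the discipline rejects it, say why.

term : R
counts: g: 1; p: 1; f: 1; h: 1
uses in reading order: g, p, f, h
typing: well-typed — term : R
across the five disciplines: ordered ✓, linear ✓, affine ✓, relevant ✓, unrestricted ✓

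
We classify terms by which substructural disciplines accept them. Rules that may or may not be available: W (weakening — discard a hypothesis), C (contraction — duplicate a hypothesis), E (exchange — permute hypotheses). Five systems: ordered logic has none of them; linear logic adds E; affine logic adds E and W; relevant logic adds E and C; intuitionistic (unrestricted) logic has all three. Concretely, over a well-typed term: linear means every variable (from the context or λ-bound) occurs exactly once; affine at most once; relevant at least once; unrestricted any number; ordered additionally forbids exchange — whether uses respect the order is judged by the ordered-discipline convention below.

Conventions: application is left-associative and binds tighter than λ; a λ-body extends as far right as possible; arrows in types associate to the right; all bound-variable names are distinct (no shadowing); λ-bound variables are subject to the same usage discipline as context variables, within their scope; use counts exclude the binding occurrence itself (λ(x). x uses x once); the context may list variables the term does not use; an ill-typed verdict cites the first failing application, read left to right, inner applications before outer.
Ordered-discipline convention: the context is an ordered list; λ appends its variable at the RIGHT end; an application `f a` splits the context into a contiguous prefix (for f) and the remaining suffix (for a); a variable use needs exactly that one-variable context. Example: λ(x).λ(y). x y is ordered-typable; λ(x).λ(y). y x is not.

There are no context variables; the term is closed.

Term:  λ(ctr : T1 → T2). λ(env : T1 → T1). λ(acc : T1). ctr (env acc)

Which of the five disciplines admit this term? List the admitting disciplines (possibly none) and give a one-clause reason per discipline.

admitted in: ordered, linear, affine, relevant, unrestricted
counts: ctr (bound)=1, env (bound)=1, acc (bound)=1
left-to-right use order: ctr, env, acc
typing: the term checks, with type (T1 → T2) → (T1 → T1) → T1 → T2
ordered ✓ (one use each (ctr, env, acc); ordered split holds)
linear ✓ (each of ctr, env, acc used exactly once)
affine ✓ (none of ctr, env, acc used more than once)
relevant ✓ (none of ctr, env, acc goes unused)
unrestricted ✓ (type-checks ((T1 → T2) → (T1 → T1) → T1 → T2) and nothing is barred)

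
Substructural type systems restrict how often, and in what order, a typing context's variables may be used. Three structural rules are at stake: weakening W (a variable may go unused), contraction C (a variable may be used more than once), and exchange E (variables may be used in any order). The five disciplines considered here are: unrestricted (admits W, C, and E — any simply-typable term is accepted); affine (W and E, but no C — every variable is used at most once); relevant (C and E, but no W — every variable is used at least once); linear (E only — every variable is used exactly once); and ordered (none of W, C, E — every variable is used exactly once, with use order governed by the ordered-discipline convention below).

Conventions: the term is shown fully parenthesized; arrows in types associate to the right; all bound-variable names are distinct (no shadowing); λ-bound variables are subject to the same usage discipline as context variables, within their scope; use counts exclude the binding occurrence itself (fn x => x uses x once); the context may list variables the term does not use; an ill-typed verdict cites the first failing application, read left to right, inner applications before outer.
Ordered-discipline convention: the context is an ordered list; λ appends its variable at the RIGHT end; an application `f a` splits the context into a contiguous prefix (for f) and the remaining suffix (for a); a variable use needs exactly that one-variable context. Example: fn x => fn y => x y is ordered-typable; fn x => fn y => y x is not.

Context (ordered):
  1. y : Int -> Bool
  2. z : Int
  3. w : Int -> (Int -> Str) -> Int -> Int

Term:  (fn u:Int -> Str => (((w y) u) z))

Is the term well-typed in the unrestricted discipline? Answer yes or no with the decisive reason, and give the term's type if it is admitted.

no — not simply typable
variable uses: y ×1; z ×1; w ×1; u [bound] ×1
uses in reading order: w, y, u, z
typing: ill-typed: an argument Int -> Bool mismatches the expected Int
across the five disciplines: ordered ✗ · linear ✗ · affine ✗ · relevant ✗ · unrestricted ✗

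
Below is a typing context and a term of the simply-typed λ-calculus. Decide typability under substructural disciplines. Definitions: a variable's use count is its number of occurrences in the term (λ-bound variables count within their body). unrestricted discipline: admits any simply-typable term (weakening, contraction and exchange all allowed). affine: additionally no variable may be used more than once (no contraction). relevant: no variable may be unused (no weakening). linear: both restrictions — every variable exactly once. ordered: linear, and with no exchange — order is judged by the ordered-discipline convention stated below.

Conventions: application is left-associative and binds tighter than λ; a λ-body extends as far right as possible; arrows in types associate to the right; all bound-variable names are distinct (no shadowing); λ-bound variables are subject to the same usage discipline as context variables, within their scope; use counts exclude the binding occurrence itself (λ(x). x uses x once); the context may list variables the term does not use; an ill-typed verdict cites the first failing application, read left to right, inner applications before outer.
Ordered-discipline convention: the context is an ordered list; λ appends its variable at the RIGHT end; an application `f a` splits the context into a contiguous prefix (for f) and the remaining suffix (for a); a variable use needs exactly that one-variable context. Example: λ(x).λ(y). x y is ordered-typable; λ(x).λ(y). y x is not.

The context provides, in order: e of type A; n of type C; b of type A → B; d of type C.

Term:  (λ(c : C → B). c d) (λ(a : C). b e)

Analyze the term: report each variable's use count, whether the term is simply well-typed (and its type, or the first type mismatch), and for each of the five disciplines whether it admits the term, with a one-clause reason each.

use counts: e: 1×, n: 0×, b: 1×, d: 1×, c (bound): 1×, a (bound): 0×
uses in reading order: c, d, b, e
typing: well-typed at B
ordered: ✗, unused: n, a — weakening required
linear: ✗, unused: n, a — weakening required
affine: ✓, none of e, n, b, d, c, a used more than once
relevant: ✗, unused: n, a — weakening required
unrestricted: ✓, typability at B is all that's needed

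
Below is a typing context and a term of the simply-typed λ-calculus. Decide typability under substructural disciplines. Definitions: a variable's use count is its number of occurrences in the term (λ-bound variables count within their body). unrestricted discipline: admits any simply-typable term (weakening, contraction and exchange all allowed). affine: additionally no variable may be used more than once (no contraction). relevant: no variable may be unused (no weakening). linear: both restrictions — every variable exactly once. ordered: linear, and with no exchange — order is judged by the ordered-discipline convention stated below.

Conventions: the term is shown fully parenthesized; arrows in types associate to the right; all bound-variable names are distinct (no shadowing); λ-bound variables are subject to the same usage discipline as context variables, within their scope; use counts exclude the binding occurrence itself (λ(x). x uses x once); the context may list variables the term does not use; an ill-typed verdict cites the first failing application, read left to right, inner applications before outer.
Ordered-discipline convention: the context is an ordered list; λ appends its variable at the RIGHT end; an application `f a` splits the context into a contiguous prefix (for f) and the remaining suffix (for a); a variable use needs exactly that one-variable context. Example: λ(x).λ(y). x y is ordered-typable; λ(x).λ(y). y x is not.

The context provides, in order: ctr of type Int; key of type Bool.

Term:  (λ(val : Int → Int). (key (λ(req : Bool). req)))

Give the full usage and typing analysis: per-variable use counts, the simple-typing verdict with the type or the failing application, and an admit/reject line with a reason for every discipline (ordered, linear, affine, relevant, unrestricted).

counts: ctr=0, key=1, val (λ-bound)=0, req (λ-bound)=1
use order (left to right): key, req
typing: ill-typed: applying a non-function (Bool)
ordered: ✗ — fails simple typing
linear: ✗ — a type mismatch blocks all five
affine: ✗ — the type mismatch rejects it
relevant: ✗ — not simply typable
unrestricted: ✗ — fails simple typing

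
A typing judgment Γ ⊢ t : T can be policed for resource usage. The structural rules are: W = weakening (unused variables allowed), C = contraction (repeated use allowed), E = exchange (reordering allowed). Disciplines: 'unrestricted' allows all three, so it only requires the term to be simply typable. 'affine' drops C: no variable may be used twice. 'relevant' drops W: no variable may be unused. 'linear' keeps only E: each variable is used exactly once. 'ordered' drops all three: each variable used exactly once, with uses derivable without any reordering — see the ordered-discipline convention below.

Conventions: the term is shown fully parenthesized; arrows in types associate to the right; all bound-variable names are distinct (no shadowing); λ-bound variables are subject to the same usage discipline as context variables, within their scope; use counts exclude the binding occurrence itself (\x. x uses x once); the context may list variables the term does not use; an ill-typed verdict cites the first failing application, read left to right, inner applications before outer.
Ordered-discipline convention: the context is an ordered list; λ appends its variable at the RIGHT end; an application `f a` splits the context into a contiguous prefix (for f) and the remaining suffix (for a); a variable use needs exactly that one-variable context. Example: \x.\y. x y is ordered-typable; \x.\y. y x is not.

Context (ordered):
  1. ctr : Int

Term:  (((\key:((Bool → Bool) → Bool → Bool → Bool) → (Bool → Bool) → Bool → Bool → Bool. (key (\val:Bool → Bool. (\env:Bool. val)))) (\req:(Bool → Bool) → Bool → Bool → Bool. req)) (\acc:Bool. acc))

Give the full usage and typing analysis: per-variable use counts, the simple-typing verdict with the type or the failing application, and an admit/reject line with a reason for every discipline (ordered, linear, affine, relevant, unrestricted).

usage: ctr=0, key [bound]=1, val [bound]=1, env [bound]=0, req [bound]=1, acc [bound]=1
left-to-right use order: key, val, req, acc
typing: well-typed — term : Bool → Bool → Bool
ordered ✗ (unused: ctr, env — weakening required)
linear ✗ (unused: ctr, env — weakening required)
affine ✓ (none of ctr, key, val, env, req, acc used more than once)
relevant ✗ (unused: ctr, env — weakening required)
unrestricted ✓ (simply typable at Bool → Bool → Bool; W, C, E all held)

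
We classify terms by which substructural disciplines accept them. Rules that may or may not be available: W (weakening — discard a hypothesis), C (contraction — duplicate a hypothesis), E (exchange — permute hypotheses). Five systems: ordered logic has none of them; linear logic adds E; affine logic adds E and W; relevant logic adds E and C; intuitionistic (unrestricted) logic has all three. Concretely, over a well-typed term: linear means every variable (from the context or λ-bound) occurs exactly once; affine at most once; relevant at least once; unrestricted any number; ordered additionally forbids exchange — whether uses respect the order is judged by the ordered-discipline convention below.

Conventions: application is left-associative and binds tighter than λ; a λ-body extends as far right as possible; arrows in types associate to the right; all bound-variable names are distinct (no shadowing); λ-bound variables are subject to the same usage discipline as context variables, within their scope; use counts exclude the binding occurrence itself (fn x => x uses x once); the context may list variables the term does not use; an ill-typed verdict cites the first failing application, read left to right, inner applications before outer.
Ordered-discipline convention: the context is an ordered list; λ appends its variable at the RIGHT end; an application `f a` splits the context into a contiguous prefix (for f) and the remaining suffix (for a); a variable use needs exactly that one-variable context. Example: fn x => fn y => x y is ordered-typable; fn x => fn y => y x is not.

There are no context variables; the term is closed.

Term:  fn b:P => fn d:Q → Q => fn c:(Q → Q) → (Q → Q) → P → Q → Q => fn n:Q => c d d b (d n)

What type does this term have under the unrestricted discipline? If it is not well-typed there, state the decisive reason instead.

term : P → (Q → Q) → ((Q → Q) → (Q → Q) → P → Q → Q) → Q → Q
use counts: b (λ-bound): 1×; d (λ-bound): 3×; c (λ-bound): 1×; n (λ-bound): 1×
use order (left to right): c, d, d, b, d, n
typing: well-typed — term : P → (Q → Q) → ((Q → Q) → (Q → Q) → P → Q → Q) → Q → Q
across the five disciplines: ordered ✗ · linear ✗ · affine ✗ · relevant ✓ · unrestricted ✓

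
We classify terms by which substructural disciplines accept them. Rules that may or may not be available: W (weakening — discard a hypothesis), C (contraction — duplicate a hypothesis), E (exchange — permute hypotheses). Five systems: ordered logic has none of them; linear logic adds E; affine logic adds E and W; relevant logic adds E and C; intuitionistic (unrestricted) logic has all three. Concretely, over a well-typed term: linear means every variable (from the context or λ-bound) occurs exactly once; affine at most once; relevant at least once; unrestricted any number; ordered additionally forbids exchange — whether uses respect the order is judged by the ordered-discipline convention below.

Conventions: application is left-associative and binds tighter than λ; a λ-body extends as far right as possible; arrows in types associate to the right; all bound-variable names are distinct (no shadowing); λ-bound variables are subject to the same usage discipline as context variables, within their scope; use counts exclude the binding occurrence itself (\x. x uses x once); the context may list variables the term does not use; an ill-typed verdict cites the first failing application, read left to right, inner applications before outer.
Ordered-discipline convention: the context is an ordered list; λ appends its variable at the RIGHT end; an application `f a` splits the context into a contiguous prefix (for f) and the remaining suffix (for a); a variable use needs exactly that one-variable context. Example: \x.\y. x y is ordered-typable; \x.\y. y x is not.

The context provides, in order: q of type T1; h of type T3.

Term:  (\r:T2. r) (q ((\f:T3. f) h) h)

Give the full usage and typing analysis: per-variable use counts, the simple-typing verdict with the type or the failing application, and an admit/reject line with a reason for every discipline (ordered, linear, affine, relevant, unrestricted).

use counts: q: 1×, h: 2×, r (λ-bound): 1×, f (λ-bound): 1×
uses in reading order: r, q, f, h, h
typing: ill-typed: applying a non-function (T1)
ordered: ✗, a type mismatch blocks all five
linear: ✗, the type mismatch rejects it
affine: ✗, not simply typable
relevant: ✗, fails simple typing
unrestricted: ✗, a type mismatch blocks all five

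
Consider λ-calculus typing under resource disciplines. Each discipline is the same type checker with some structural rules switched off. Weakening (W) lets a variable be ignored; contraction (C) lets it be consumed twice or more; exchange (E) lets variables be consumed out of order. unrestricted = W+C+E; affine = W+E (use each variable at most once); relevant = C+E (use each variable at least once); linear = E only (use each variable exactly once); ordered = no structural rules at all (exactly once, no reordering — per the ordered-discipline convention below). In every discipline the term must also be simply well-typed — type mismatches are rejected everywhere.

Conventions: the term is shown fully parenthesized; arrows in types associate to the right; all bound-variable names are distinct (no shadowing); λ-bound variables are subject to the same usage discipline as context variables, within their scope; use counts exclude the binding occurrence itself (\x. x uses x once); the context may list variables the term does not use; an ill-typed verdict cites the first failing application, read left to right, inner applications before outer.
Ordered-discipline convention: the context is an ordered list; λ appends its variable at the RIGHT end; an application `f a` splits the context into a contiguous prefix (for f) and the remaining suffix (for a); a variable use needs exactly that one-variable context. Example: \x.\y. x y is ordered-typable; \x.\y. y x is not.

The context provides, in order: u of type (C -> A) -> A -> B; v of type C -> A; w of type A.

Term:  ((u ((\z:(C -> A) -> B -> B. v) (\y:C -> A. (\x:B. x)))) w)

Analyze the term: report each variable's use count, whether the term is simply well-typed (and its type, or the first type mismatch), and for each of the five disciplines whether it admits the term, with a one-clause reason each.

use counts: u ×1, v ×1, w ×1, z (λ-bound) ×0, y (λ-bound) ×0, x (λ-bound) ×1
use order (left to right): u, v, x, w
typing: well-typed — term : B
ordered: ✗, unused: z, y — weakening required
linear: ✗, unused: z, y — weakening required
affine: ✓, at most one use each (u, v, w, z, y, x)
relevant: ✗, unused: z, y — weakening required
unrestricted: ✓, simply typable at B; W, C, E all held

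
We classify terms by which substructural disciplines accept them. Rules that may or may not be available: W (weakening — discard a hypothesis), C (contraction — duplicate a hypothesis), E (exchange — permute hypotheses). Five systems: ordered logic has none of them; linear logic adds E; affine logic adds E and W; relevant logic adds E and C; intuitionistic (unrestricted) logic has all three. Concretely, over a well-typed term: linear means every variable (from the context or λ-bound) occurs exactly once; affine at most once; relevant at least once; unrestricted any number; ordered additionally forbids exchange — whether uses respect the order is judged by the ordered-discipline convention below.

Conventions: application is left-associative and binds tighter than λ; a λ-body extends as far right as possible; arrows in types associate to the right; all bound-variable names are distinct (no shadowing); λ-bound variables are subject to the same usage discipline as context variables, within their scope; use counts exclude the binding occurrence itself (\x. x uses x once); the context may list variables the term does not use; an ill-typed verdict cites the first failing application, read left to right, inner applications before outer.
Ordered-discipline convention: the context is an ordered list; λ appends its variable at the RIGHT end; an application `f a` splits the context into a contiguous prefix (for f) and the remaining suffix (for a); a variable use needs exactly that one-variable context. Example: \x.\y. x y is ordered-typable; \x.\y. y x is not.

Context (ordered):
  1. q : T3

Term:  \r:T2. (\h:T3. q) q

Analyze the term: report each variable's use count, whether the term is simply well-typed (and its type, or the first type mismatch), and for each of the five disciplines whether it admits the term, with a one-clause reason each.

counts: q=2, r (λ-bound)=0, h (λ-bound)=0
use order (left to right): q, q
typing: ✓ — T2 -> T3
ordered: ✗, repeated use of q ×2; r, h left unused
linear: ✗, repeated use of q ×2; r, h left unused
affine: ✗, repeated use of q ×2
relevant: ✗, r, h left unused
unrestricted: ✓, well-typed at T2 -> T3; no restrictions here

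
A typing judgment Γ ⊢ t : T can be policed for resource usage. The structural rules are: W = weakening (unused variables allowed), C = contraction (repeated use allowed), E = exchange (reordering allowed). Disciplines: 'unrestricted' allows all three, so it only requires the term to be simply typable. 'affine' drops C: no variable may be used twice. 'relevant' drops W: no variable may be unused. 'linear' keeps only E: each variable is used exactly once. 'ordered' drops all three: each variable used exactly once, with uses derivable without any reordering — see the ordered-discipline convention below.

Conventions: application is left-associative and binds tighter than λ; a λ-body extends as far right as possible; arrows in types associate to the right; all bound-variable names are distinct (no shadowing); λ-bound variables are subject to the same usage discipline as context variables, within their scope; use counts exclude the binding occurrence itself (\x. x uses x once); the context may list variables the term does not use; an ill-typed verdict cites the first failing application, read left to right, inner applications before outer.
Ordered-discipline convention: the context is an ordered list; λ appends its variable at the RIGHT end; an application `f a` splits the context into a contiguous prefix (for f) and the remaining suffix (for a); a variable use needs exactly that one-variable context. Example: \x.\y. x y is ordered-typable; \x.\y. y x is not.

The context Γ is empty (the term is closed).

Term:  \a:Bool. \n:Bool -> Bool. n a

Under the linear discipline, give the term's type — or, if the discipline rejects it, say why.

term : Bool -> (Bool -> Bool) -> Bool
counts: a (λ-bound): 1×; n (λ-bound): 1×
left-to-right use order: n, a
typing: the term checks, with type Bool -> (Bool -> Bool) -> Bool
summary: ordered ✗ | linear ✓ | affine ✓ | relevant ✓ | unrestricted ✓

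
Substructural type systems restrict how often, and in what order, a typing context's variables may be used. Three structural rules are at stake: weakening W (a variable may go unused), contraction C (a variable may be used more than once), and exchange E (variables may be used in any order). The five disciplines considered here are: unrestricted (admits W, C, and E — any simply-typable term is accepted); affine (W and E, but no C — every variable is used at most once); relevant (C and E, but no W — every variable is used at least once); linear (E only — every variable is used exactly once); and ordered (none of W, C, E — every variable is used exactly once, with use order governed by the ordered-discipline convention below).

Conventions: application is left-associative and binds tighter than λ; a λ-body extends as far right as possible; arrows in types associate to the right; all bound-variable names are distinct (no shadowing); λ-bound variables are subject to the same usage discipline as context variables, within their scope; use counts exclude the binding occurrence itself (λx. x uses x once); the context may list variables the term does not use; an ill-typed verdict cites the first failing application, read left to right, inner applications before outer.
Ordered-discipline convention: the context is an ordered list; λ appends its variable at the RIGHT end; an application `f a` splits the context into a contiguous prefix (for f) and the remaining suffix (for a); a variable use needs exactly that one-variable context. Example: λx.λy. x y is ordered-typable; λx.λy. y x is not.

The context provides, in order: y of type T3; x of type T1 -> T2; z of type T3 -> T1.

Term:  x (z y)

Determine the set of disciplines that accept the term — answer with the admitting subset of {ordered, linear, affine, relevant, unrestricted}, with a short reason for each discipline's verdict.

admitted by: linear, affine, relevant, unrestricted
variable uses: y: 1; x: 1; z: 1
left-to-right use order: x, z, y
typing: the term checks, with type T2
ordered ✗ (use order x, z, y needs exchange)
linear ✓ (y, x, z: one use apiece)
affine ✓ (none of y, x, z used more than once)
relevant ✓ (at least one use each (y, x, z))
unrestricted ✓ (typability at T2 is all that's needed)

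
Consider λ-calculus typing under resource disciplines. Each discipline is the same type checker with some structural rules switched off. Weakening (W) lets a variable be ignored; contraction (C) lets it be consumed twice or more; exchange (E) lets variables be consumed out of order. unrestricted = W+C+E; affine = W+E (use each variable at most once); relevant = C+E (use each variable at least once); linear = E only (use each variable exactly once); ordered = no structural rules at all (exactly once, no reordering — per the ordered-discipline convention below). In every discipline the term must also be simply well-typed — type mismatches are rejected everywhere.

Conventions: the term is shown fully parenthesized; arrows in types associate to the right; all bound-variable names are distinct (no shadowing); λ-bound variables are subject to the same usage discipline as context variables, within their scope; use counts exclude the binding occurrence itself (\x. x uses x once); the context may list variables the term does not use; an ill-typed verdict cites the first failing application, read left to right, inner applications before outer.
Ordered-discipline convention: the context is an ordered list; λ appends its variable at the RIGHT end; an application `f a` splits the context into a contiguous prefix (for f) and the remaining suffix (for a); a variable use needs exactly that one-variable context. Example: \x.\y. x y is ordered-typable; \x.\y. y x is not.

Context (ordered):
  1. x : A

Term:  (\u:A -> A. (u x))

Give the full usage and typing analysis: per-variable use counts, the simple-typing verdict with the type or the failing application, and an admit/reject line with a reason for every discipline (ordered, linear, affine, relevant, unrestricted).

counts: x: 1, u (λ-bound): 1
left-to-right use order: u, x
typing: the term checks, with type (A -> A) -> A
ordered: ✗, no contiguous prefix/suffix split fits u, x
linear: ✓, each of x, u used exactly once
affine: ✓, none of x, u used more than once
relevant: ✓, every one of x, u appears
unrestricted: ✓, simply typable at (A -> A) -> A; W, C, E all held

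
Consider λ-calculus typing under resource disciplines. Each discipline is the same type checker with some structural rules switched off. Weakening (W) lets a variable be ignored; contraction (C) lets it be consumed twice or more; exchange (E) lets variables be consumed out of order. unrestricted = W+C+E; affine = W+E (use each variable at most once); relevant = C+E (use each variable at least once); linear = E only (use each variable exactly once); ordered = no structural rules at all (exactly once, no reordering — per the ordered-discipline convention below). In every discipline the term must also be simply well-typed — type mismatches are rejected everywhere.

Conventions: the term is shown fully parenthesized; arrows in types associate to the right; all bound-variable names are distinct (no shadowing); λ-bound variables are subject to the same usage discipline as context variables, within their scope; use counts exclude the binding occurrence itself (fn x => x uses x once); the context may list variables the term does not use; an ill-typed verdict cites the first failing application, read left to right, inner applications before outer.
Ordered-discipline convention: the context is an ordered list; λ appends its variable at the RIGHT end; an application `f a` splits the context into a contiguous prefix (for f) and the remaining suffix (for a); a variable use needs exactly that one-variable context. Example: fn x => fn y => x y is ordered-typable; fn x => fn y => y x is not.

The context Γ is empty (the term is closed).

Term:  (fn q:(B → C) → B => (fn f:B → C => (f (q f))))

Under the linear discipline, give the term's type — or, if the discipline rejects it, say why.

not well-typed under linear — uses contraction: f ×2
use counts: q [bound]=1, f [bound]=2
uses in reading order: f, q, f
typing: the term checks, with type ((B → C) → B) → (B → C) → C
across the five disciplines: ordered ✗ | linear ✗ | affine ✗ | relevant ✓ | unrestricted ✓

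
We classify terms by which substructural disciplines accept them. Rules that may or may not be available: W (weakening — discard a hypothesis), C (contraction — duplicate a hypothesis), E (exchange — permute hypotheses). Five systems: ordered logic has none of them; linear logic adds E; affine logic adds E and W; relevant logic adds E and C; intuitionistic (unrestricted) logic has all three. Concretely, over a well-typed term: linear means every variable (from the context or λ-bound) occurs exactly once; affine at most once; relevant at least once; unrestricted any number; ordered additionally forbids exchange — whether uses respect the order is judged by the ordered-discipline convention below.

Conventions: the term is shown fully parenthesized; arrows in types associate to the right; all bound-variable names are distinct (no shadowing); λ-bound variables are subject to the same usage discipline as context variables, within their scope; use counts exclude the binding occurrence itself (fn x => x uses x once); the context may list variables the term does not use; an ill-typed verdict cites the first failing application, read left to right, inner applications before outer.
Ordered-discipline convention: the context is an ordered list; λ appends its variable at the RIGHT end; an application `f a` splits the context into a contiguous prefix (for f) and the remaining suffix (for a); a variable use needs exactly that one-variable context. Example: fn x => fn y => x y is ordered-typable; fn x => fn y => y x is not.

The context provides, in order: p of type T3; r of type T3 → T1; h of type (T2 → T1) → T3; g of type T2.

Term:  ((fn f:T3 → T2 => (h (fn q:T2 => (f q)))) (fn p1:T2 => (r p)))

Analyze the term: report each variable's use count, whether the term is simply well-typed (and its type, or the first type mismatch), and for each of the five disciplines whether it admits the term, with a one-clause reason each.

usage: p: 1×; r: 1×; h: 1×; g: 0×; f (λ-bound): 1×; q (λ-bound): 1×; p1 (λ-bound): 0×
order of uses: h, f, q, r, p
typing: ill-typed: a function awaiting T3 gets T2
ordered: ✗ — fails simple typing
linear: ✗ — a type mismatch blocks all five
affine: ✗ — the type mismatch rejects it
relevant: ✗ — not simply typable
unrestricted: ✗ — fails simple typing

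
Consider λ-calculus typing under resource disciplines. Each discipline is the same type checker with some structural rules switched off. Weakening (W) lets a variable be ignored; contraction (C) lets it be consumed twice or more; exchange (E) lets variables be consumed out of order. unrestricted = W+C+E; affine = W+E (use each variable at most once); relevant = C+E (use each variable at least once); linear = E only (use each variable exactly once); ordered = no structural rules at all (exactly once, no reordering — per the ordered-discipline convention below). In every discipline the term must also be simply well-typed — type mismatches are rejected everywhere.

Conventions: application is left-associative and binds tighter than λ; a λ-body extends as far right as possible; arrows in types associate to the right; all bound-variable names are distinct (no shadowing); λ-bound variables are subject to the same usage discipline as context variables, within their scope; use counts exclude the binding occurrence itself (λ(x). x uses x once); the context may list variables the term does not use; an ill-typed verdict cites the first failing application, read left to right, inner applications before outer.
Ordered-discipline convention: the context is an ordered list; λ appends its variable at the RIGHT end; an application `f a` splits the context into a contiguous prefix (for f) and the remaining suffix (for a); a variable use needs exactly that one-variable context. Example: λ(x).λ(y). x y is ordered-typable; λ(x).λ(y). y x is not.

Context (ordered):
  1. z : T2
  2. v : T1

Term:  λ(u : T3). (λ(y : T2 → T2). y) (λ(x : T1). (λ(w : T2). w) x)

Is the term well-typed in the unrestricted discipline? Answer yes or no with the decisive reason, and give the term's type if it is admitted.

no — not simply typable
variable uses: z: 0; v: 0; u [bound]: 0; y [bound]: 1; x [bound]: 1; w [bound]: 1
order of uses: y, w, x
typing: ill-typed: a function awaiting T2 gets T1
all disciplines: ordered ✗ · linear ✗ · affine ✗ · relevant ✗ · unrestricted ✗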